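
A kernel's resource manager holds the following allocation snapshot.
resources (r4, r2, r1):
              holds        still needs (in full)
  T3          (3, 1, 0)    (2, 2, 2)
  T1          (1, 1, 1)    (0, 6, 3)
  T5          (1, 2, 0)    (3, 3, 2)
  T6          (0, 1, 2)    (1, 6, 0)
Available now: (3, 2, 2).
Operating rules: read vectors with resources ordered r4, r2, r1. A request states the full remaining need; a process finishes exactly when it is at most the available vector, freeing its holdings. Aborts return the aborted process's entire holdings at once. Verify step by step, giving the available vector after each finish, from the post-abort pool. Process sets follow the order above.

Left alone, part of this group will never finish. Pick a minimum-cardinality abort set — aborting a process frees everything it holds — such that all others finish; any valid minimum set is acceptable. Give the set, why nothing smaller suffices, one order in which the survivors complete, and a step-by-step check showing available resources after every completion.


Minimum abort set: T1.
Key observation: T6 was stuck for good until T1 gave back (1, 1, 1); in the order shown it finishes at step 3.
No smaller set exists: with zero aborts the deadlock remains.
One survivor order: T5, T3, T6. Step-by-step check (post-abort pool first):
  pool = (4, 3, 3)
  T5: need (3, 3, 2) fits (4, 3, 3); releases (1, 2, 0), pool now (5, 5, 3)
  T3: need (2, 2, 2) fits (5, 5, 3); releases (3, 1, 0), pool now (8, 6, 3)
  T6: need (1, 6, 0) fits (8, 6, 3); releases (0, 1, 2), pool now (8, 7, 5)


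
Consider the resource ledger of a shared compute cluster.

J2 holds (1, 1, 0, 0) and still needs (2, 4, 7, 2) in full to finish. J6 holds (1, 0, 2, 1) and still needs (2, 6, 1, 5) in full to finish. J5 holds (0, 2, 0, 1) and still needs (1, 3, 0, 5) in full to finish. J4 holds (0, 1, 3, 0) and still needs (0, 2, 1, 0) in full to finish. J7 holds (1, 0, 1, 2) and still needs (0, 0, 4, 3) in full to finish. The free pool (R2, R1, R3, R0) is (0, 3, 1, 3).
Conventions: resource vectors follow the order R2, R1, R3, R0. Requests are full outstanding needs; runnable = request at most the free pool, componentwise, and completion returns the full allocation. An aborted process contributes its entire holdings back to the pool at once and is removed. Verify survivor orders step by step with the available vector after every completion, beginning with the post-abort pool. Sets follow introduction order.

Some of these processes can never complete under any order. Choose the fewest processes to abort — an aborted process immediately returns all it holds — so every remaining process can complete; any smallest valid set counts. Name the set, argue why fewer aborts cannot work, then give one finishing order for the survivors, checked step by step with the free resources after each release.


Abort J6.
Key observation: J2 could never have finished before the abort; with (1, 0, 2, 1) returned by J6, it fits at step 3.
Why nothing smaller works: aborting no one leaves the state deadlocked as given.
The survivors complete as J4, J7, J2, J5. Check, step by step (starting from the post-abort pool):
  pool = (1, 3, 3, 4)
  run J4 (needs (0, 2, 1, 0), free (1, 3, 3, 4)); after release of (0, 1, 3, 0) the pool is (1, 4, 6, 4)
  run J7 (needs (0, 0, 4, 3), free (1, 4, 6, 4)); after release of (1, 0, 1, 2) the pool is (2, 4, 7, 6)
  run J2 (needs (2, 4, 7, 2), free (2, 4, 7, 6)); after release of (1, 1, 0, 0) the pool is (3, 5, 7, 6)
  run J5 (needs (1, 3, 0, 5), free (3, 5, 7, 6)); after release of (0, 2, 0, 1) the pool is (3, 7, 7, 7)


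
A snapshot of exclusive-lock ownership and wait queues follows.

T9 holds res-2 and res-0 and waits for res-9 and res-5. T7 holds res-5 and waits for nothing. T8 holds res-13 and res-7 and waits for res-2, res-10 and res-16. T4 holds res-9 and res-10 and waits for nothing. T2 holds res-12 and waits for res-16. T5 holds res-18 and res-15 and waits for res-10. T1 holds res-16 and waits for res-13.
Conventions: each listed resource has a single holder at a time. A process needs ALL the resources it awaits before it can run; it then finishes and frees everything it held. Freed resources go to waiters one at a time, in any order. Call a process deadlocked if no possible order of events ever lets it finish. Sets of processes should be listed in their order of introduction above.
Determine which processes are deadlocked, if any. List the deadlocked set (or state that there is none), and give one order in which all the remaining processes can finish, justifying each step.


Deadlocked: T8, T2 and T1.
Key observation: the waits loop around T8 -> T1 -> T8 with no way out; T2 waits into the deadlock from upstream.
A valid finishing order for the others: T7, T4, T5, T9.
Verifying each step:
  run T7 (it waits on nothing); releases res-5
  run T4 (it waits on nothing); releases res-9 and res-10
  run T5 (all its waits — res-10 — are resolved); releases res-18 and res-15
  run T9 (all its waits — res-9 and res-5 — are resolved); releases res-2 and res-0


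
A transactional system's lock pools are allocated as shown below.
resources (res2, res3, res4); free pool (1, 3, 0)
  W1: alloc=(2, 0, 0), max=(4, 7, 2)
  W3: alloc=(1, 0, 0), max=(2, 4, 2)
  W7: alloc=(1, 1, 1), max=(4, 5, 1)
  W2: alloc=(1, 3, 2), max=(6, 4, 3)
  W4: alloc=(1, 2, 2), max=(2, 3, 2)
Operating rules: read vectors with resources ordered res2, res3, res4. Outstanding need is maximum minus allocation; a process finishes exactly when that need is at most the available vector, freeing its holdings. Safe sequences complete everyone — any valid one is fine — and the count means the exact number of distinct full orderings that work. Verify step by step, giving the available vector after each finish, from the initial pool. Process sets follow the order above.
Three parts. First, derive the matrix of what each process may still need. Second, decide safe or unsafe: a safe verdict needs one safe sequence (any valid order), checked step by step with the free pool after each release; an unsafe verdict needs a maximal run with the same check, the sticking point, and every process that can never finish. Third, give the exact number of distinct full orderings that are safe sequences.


(1) Remaining need (order res2, res3, res4):
  W1: (2, 7, 2)
  W3: (1, 4, 2)
  W7: (3, 4, 0)
  W2: (5, 1, 1)
  W4: (1, 1, 0)
(2) UNSAFE.
Key observation: after W4, W3, W7 the pool peaks at (4, 6, 3), and each blocked process is short somewhere: W1 on res3; W2 on res2.
Going as far as possible: W4, W3, W7; after that, nothing fits. Verifying each step:
  pool = (1, 3, 0)
  W4: need (1, 1, 0) fits (1, 3, 0); releases (1, 2, 2), pool now (2, 5, 2)
  W3: need (1, 4, 2) fits (2, 5, 2); releases (1, 0, 0), pool now (3, 5, 2)
  W7: need (3, 4, 0) fits (3, 5, 2); releases (1, 1, 1), pool now (4, 6, 3)
  W1 cannot run: need (2, 7, 2) vs free (4, 6, 3) (insufficient res3)
  W2 cannot run: need (5, 1, 1) vs free (4, 6, 3) (insufficient res2)
Processes that can never finish: W1 and W2.
(3) Precisely 0 of the possible complete orderings are safe sequences.


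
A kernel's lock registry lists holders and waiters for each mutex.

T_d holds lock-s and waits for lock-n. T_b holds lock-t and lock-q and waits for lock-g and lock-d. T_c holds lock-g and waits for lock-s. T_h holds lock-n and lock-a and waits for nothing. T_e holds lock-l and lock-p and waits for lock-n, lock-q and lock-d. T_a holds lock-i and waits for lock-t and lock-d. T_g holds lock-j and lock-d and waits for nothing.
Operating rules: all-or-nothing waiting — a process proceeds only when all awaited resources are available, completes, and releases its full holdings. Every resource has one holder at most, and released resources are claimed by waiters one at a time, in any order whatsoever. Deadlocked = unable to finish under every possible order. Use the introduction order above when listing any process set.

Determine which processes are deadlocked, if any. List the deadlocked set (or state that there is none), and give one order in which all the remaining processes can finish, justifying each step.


The deadlocked set is empty.
Key observation: the waits form no ring: some process can always run, and its releases unblock the others one by one.
The rest can finish in the order T_g, T_h, T_d, T_c, T_b, T_e, T_a.
Check, step by step:
  run T_g (it waits on nothing); releases lock-j and lock-d
  run T_h (it waits on nothing); releases lock-n and lock-a
  run T_d (all its waits — lock-n — are resolved); releases lock-s
  run T_c (all its waits — lock-s — are resolved); releases lock-g
  run T_b (all its waits — lock-g and lock-d — are resolved); releases lock-t and lock-q
  run T_e (all its waits — lock-n, lock-q and lock-d — are resolved); releases lock-l and lock-p
  run T_a (all its waits — lock-t and lock-d — are resolved); releases lock-i


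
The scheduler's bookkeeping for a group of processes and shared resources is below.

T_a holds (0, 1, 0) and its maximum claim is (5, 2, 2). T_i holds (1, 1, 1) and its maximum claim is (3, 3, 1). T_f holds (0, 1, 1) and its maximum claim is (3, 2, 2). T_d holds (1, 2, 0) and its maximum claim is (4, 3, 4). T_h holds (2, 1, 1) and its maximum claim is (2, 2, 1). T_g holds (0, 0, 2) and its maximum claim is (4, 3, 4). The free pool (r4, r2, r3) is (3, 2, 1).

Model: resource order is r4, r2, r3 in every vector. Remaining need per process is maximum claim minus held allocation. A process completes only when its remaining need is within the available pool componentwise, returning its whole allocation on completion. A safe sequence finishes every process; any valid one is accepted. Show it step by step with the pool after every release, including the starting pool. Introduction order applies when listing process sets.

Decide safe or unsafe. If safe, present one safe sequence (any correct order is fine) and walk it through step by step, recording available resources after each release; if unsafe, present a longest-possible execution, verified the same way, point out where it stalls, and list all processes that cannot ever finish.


SAFE, for example via the order T_i, T_h, T_a, T_g, T_d, T_f.
Key observation: the first exact fit in this order is T_i — it needs (2, 2, 0) with (3, 2, 1) free, meeting a requested resource to the last unit.
Walking it through:
  pool = (3, 2, 1)
  T_i: need (2, 2, 0) fits (3, 2, 1); releases (1, 1, 1), pool now (4, 3, 2)
  T_h: need (0, 1, 0) fits (4, 3, 2); releases (2, 1, 1), pool now (6, 4, 3)
  T_a: need (5, 1, 2) fits (6, 4, 3); releases (0, 1, 0), pool now (6, 5, 3)
  T_g: need (4, 3, 2) fits (6, 5, 3); releases (0, 0, 2), pool now (6, 5, 5)
  T_d: need (3, 1, 4) fits (6, 5, 5); releases (1, 2, 0), pool now (7, 7, 5)
  T_f: need (3, 1, 1) fits (7, 7, 5); releases (0, 1, 1), pool now (7, 8, 6)


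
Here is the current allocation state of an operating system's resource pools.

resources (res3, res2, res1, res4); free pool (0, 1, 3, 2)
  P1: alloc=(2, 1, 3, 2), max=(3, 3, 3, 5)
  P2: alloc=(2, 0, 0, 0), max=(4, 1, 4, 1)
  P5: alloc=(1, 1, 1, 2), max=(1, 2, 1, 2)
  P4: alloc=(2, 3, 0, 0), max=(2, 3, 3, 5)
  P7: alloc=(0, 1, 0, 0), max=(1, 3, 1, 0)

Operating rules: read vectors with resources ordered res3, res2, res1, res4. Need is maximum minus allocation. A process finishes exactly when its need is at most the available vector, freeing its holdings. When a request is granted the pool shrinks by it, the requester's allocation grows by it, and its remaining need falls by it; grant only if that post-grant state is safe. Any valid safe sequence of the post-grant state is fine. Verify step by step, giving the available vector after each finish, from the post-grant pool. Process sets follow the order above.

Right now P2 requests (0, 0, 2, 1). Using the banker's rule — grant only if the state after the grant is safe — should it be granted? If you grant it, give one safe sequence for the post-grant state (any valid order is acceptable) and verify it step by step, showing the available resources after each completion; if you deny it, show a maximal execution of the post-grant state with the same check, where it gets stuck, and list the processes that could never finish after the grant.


GRANT — the state after the grant stays safe, e.g. via P5, P7, P1, P2, P4.
Key observation: even at the reduced pool (0, 1, 1, 1), P5 fits immediately, so safety survives the grant.
Step-by-step check of the post-grant state:
  pool = (0, 1, 1, 1)
  P5: need (0, 1, 0, 0) fits (0, 1, 1, 1); releases (1, 1, 1, 2), pool now (1, 2, 2, 3)
  P7: need (1, 2, 1, 0) fits (1, 2, 2, 3); releases (0, 1, 0, 0), pool now (1, 3, 2, 3)
  P1: need (1, 2, 0, 3) fits (1, 3, 2, 3); releases (2, 1, 3, 2), pool now (3, 4, 5, 5)
  P2: need (2, 1, 2, 0) fits (3, 4, 5, 5); releases (2, 0, 2, 1), pool now (5, 4, 7, 6)
  P4: need (0, 0, 3, 5) fits (5, 4, 7, 6); releases (2, 3, 0, 0), pool now (7, 7, 7, 6)


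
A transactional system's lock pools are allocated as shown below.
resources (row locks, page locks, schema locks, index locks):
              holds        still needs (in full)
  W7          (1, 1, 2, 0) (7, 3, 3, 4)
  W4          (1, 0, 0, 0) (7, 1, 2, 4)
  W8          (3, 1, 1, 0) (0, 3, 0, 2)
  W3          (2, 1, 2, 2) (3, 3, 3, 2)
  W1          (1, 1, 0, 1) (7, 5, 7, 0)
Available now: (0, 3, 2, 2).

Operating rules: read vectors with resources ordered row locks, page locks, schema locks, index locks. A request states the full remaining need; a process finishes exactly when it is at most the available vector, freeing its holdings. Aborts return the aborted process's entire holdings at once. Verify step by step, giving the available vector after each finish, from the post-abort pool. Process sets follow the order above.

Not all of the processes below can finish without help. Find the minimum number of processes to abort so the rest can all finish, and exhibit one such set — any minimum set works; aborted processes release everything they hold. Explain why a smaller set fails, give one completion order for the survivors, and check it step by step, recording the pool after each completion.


Minimum abort set: W4 and W1.
Key observation: the returned (2, 1, 0, 1) from W4 and W1 is what brings W7 — unrunnable before, under any order — into play at step 3.
No one abort is enough; case by case: W7 alone leaves W4 blocked (short on row locks); W4 alone leaves W7 blocked (short on row locks); W8 alone leaves W7 blocked (short on row locks); W3 alone leaves W7 blocked (short on row locks); W1 alone leaves W7 blocked (short on row locks).
Survivors finish in the order: W8, W3, W7. Step-by-step check (pool after the aborts first):
  pool = (2, 4, 2, 3)
  W8 needs (0, 3, 0, 2) <= (2, 4, 2, 3) -> finishes; pool += (3, 1, 1, 0) = (5, 5, 3, 3)
  W3 needs (3, 3, 3, 2) <= (5, 5, 3, 3) -> finishes; pool += (2, 1, 2, 2) = (7, 6, 5, 5)
  W7 needs (7, 3, 3, 4) <= (7, 6, 5, 5) -> finishes; pool += (1, 1, 2, 0) = (8, 7, 7, 5)


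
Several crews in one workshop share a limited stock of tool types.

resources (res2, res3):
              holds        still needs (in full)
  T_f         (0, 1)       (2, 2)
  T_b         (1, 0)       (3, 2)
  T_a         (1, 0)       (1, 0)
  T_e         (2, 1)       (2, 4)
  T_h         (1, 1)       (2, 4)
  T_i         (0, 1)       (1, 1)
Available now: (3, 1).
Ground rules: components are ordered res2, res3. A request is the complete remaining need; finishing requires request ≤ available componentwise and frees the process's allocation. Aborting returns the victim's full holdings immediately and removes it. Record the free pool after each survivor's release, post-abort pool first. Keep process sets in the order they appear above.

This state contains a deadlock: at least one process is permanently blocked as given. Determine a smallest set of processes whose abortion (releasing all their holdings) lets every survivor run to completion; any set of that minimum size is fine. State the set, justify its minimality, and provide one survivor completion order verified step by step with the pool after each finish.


Abort T_h.
Key observation: no ordering could ever have run T_e before the abort of T_h; with (1, 1) back in the pool it fits at step 5.
Why nothing smaller works: aborting no one leaves the state deadlocked as given.
One survivor order: T_b, T_i, T_a, T_f, T_e. Walking it through (post-abort pool first):
  pool = (4, 2)
  T_b needs (3, 2) <= (4, 2) -> finishes; pool += (1, 0) = (5, 2)
  T_i needs (1, 1) <= (5, 2) -> finishes; pool += (0, 1) = (5, 3)
  T_a needs (1, 0) <= (5, 3) -> finishes; pool += (1, 0) = (6, 3)
  T_f needs (2, 2) <= (6, 3) -> finishes; pool += (0, 1) = (6, 4)
  T_e needs (2, 4) <= (6, 4) -> finishes; pool += (2, 1) = (8, 5)


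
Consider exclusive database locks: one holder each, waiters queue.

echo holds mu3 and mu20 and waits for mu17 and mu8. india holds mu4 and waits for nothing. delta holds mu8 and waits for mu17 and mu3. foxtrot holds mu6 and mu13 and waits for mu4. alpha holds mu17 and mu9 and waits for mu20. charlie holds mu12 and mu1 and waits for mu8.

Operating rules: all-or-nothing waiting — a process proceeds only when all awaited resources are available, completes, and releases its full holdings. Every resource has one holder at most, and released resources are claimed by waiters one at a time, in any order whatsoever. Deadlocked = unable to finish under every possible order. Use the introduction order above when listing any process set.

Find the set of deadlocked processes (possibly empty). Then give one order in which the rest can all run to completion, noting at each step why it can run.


The deadlocked set is echo, delta, alpha and charlie.
Key observation: echo -> delta -> echo is a circular wait — nothing in it can go first; alpha is caught in further circular waits and charlie waits into the deadlock from upstream.
One completion order for the rest: india, foxtrot.
Verifying each step:
  run india (it waits on nothing); releases mu4
  foxtrot: everything it awaited (mu4) is free; runs, freeing mu6 and mu13


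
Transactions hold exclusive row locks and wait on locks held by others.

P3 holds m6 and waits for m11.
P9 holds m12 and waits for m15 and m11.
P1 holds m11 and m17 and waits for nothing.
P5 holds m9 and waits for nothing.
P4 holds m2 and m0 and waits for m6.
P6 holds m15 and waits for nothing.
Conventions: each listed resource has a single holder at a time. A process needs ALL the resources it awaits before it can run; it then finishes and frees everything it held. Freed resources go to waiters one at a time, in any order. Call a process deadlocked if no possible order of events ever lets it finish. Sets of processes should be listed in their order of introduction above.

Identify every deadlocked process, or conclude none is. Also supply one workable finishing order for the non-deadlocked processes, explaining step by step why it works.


The deadlocked set is empty.
Key observation: although several processes wait, no cycle exists — each chain bottoms out at a free runner.
A valid finishing order for the others: P1, P3, P6, P5, P4, P9.
Step-by-step check:
  P1 waits on nothing -> runs at once and releases m11 and m17
  run P3 (all its waits — m11 — are resolved); releases m6
  P6 waits on nothing -> runs at once and releases m15
  P5 waits on nothing -> runs at once and releases m9
  run P4 (all its waits — m6 — are resolved); releases m2 and m0
  run P9 (all its waits — m15 and m11 — are resolved); releases m12


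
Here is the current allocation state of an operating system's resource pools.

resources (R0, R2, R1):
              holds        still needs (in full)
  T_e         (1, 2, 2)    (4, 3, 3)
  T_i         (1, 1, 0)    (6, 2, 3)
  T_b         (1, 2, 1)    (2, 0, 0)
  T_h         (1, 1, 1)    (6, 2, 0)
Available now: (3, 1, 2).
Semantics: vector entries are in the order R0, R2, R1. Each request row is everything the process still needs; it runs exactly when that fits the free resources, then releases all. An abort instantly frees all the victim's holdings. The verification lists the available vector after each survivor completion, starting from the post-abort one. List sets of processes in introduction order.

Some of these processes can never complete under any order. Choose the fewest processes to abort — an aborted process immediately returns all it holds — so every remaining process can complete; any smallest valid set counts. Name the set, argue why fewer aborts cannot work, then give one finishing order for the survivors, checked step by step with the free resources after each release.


Abort T_h.
Key observation: T_i had no path to completion before; after the abort of T_h ((1, 1, 1) returned), step 3 is where it fits.
No smaller set exists: with zero aborts the deadlock remains.
Survivors finish in the order: T_b, T_e, T_i. Step-by-step check (pool after the aborts first):
  pool = (4, 2, 3)
  T_b: need (2, 0, 0) fits (4, 2, 3); releases (1, 2, 1), pool now (5, 4, 4)
  T_e: need (4, 3, 3) fits (5, 4, 4); releases (1, 2, 2), pool now (6, 6, 6)
  T_i: need (6, 2, 3) fits (6, 6, 6); releases (1, 1, 0), pool now (7, 7, 6)


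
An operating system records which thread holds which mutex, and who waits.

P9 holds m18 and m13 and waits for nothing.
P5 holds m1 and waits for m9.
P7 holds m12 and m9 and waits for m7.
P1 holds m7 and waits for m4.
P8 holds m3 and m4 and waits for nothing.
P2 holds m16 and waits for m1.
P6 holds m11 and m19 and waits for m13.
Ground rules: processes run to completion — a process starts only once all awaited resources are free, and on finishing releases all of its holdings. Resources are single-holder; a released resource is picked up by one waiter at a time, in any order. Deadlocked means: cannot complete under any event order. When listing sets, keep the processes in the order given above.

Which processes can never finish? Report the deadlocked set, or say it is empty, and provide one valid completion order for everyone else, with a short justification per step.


Nothing here is deadlocked.
Key observation: the wait relation is loop-free; peeling off processes with no waits unwinds the whole state.
The rest can finish in the order P8, P9, P1, P7, P5, P6, P2.
Walking it through:
  P8 waits on nothing -> runs at once and releases m3 and m4
  P9 waits on nothing -> runs at once and releases m18 and m13
  run P1 (all its waits — m4 — are resolved); releases m7
  run P7 (all its waits — m7 — are resolved); releases m12 and m9
  run P5 (all its waits — m9 — are resolved); releases m1
  run P6 (all its waits — m13 — are resolved); releases m11 and m19
  run P2 (all its waits — m1 — are resolved); releases m16


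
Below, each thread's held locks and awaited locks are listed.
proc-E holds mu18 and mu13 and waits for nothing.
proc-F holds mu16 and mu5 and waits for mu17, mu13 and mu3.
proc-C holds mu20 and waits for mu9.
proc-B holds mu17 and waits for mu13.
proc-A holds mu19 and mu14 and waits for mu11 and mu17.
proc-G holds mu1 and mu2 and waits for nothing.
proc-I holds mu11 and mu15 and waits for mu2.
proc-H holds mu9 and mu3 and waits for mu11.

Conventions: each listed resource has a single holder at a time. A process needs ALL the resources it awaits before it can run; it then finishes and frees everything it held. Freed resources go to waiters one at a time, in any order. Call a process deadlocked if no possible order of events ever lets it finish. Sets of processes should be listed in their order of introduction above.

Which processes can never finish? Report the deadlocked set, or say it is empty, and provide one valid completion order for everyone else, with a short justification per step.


No process is deadlocked.
Key observation: the waits form no ring: some process can always run, and its releases unblock the others one by one.
The rest can finish in the order proc-E, proc-G, proc-I, proc-H, proc-B, proc-C, proc-A, proc-F.
Walking it through:
  run proc-E (it waits on nothing); releases mu18 and mu13
  run proc-G (it waits on nothing); releases mu1 and mu2
  proc-I waits on mu2 — all released -> runs and releases mu11 and mu15
  proc-H waits on mu11 — all released -> runs and releases mu9 and mu3
  proc-B waits on mu13 — all released -> runs and releases mu17
  proc-C waits on mu9 — all released -> runs and releases mu20
  proc-A waits on mu11 and mu17 — all released -> runs and releases mu19 and mu14
  proc-F waits on mu17, mu13 and mu3 — all released -> runs and releases mu16 and mu5


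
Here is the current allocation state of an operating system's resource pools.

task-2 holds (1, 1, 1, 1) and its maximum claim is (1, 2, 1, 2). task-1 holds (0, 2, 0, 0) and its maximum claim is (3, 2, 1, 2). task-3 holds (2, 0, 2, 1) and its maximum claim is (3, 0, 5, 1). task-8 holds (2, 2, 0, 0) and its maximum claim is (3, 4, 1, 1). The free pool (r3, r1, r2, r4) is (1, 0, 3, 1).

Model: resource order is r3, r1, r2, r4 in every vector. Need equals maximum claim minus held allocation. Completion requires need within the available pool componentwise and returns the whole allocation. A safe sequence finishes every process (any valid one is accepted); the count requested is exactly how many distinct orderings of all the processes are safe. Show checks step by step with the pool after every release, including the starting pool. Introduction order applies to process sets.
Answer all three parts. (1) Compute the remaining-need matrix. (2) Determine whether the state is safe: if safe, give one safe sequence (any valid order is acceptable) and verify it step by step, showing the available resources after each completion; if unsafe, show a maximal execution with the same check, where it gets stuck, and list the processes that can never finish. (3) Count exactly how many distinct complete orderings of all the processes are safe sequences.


(1) Outstanding need per process (order r3, r1, r2, r4):
  task-2: (0, 1, 0, 1)
  task-1: (3, 0, 1, 2)
  task-3: (1, 0, 3, 0)
  task-8: (1, 2, 1, 1)
(2) SAFE — a valid safe sequence is task-3, task-1, task-8, task-2.
Key observation: task-3 is the earliest step where a requested resource binds exactly: need (1, 0, 3, 0), pool (1, 0, 3, 1) at its turn.
Verifying each step:
  pool = (1, 0, 3, 1)
  task-3: need (1, 0, 3, 0) fits (1, 0, 3, 1); releases (2, 0, 2, 1), pool now (3, 0, 5, 2)
  task-1: need (3, 0, 1, 2) fits (3, 0, 5, 2); releases (0, 2, 0, 0), pool now (3, 2, 5, 2)
  task-8: need (1, 2, 1, 1) fits (3, 2, 5, 2); releases (2, 2, 0, 0), pool now (5, 4, 5, 2)
  task-2: need (0, 1, 0, 1) fits (5, 4, 5, 2); releases (1, 1, 1, 1), pool now (6, 5, 6, 3)
(3) Exactly 2 of the possible complete orderings are safe sequences.


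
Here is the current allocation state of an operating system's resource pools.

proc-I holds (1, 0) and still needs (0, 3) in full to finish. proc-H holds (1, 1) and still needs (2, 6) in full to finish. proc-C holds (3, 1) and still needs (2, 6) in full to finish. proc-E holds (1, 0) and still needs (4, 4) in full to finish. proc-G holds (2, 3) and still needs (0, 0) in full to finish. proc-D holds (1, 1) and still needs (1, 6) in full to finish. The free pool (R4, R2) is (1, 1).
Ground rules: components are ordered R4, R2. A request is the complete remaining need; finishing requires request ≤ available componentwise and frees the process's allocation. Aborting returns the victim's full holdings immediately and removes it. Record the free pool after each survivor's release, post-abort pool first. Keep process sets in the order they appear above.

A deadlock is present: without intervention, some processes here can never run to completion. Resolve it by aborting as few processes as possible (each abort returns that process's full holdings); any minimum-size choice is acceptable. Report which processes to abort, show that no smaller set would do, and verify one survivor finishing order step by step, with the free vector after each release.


Abort proc-H and proc-D.
Key observation: aborting proc-H and proc-D returns (2, 2), and proc-C — hopeless before — runs at step 3 with the returned capacity in the pool.
No one abort is enough; case by case: proc-I alone leaves proc-H blocked (short on R2); proc-H alone leaves proc-C blocked (short on R2); proc-C alone leaves proc-H blocked (short on R2); proc-E alone leaves proc-H blocked (short on R2); proc-G alone leaves proc-H blocked (short on R2); proc-D alone leaves proc-H blocked (short on R2).
One survivor order: proc-G, proc-E, proc-C, proc-I. Step-by-step check (post-abort pool first):
  pool = (3, 3)
  proc-G needs (0, 0) <= (3, 3) -> finishes; pool += (2, 3) = (5, 6)
  proc-E needs (4, 4) <= (5, 6) -> finishes; pool += (1, 0) = (6, 6)
  proc-C needs (2, 6) <= (6, 6) -> finishes; pool += (3, 1) = (9, 7)
  proc-I needs (0, 3) <= (9, 7) -> finishes; pool += (1, 0) = (10, 7)


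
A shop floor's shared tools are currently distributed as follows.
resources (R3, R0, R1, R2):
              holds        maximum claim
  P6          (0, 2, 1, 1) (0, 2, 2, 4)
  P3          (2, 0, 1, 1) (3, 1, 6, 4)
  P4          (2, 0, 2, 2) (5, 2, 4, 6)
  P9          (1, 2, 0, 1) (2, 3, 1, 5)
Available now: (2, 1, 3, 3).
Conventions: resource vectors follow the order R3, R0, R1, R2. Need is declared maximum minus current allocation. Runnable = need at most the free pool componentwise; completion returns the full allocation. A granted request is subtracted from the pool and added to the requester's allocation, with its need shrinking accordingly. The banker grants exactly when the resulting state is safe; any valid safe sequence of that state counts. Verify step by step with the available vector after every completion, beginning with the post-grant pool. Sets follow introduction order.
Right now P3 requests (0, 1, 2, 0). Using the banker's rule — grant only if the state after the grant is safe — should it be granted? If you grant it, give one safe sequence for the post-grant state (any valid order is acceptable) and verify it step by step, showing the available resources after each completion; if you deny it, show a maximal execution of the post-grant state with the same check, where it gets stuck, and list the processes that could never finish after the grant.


GRANT. The post-grant state is safe; one safe sequence: P6, P9, P4, P3.
Key observation: the transfer keeps a workable pool ((2, 0, 1, 3)); P6 starts the safe sequence.
Step-by-step check of the post-grant state:
  pool = (2, 0, 1, 3)
  run P6 (needs (0, 0, 1, 3), free (2, 0, 1, 3)); after release of (0, 2, 1, 1) the pool is (2, 2, 2, 4)
  run P9 (needs (1, 1, 1, 4), free (2, 2, 2, 4)); after release of (1, 2, 0, 1) the pool is (3, 4, 2, 5)
  run P4 (needs (3, 2, 2, 4), free (3, 4, 2, 5)); after release of (2, 0, 2, 2) the pool is (5, 4, 4, 7)
  run P3 (needs (1, 0, 3, 3), free (5, 4, 4, 7)); after release of (2, 1, 3, 1) the pool is (7, 5, 7, 8)


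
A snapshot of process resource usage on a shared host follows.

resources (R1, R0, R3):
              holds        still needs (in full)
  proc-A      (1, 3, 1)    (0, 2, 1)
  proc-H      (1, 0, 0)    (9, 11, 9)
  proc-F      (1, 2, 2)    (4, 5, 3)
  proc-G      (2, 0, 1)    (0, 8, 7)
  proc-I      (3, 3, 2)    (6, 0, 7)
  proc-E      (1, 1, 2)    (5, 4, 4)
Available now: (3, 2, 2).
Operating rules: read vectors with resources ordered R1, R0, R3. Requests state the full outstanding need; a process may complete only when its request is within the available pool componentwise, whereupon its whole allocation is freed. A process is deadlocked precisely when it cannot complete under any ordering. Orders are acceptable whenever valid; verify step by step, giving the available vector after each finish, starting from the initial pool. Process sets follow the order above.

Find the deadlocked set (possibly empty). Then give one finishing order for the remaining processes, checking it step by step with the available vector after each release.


Nothing here is deadlocked.
Key observation: proc-A can run right away; the returned allocation unlocks the remaining processes in turn.
A valid finishing order for the others: proc-A, proc-F, proc-E, proc-G, proc-I, proc-H. Check, step by step:
  pool = (3, 2, 2)
  proc-A needs (0, 2, 1) <= (3, 2, 2) -> finishes; pool += (1, 3, 1) = (4, 5, 3)
  proc-F needs (4, 5, 3) <= (4, 5, 3) -> finishes; pool += (1, 2, 2) = (5, 7, 5)
  proc-E needs (5, 4, 4) <= (5, 7, 5) -> finishes; pool += (1, 1, 2) = (6, 8, 7)
  proc-G needs (0, 8, 7) <= (6, 8, 7) -> finishes; pool += (2, 0, 1) = (8, 8, 8)
  proc-I needs (6, 0, 7) <= (8, 8, 8) -> finishes; pool += (3, 3, 2) = (11, 11, 10)
  proc-H needs (9, 11, 9) <= (11, 11, 10) -> finishes; pool += (1, 0, 0) = (12, 11, 10)


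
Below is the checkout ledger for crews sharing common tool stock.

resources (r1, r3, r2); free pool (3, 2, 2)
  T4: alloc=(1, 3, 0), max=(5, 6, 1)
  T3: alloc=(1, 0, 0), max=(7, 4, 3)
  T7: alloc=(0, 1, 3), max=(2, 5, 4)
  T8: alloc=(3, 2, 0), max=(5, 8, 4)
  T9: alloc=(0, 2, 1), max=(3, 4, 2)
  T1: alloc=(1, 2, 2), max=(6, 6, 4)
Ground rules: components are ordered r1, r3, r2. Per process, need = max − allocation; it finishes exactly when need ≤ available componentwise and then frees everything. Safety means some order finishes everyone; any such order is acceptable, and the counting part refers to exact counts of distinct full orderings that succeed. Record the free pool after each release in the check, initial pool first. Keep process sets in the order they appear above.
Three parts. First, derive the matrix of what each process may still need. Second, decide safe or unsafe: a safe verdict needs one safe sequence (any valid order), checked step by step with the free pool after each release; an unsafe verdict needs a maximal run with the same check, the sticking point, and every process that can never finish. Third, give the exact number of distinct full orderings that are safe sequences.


(1) Remaining need (order r1, r3, r2):
  T4: (4, 3, 1)
  T3: (6, 4, 3)
  T7: (2, 4, 1)
  T8: (2, 6, 4)
  T9: (3, 2, 1)
  T1: (5, 4, 2)
(2) UNSAFE — no complete ordering exists.
Key observation: after T9, T7 the pool peaks at (3, 5, 6), and each blocked process is short somewhere: T4 on r1; T3 on r1; T8 on r3; T1 on r1.
The run T9, T7 cannot be extended any further. Walking it through:
  pool = (3, 2, 2)
  T9 needs (3, 2, 1) <= (3, 2, 2) -> finishes; pool += (0, 2, 1) = (3, 4, 3)
  T7 needs (2, 4, 1) <= (3, 4, 3) -> finishes; pool += (0, 1, 3) = (3, 5, 6)
  T4 still needs (4, 3, 1) but only (3, 5, 6) is free — short on r1
  T3 still needs (6, 4, 3) but only (3, 5, 6) is free — short on r1
  T8 still needs (2, 6, 4) but only (3, 5, 6) is free — short on r3
  T1 still needs (5, 4, 2) but only (3, 5, 6) is free — short on r1
Permanently blocked: T4, T3, T8 and T1.
(3) The exact count: 0 of the possible complete orderings are safe sequences.


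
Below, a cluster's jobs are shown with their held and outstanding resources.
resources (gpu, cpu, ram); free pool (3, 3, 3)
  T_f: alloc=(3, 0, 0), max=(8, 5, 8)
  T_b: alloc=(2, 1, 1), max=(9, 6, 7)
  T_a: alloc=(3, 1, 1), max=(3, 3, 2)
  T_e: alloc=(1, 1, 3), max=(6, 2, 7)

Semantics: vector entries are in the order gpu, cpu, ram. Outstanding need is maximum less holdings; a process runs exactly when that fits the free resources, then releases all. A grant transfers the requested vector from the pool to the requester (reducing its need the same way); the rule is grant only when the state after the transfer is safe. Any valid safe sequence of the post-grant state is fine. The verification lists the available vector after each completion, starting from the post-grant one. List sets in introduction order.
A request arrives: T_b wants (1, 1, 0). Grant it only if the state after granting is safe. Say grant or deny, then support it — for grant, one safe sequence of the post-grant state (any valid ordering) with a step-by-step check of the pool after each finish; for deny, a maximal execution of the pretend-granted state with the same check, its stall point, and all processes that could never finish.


GRANT — the state after the grant stays safe, e.g. via T_a, T_e, T_b, T_f.
Key observation: post-grant, (2, 2, 3) remains, and an order beginning with T_a completes everyone.
Verifying the post-grant state step by step:
  pool = (2, 2, 3)
  T_a needs (0, 2, 1) <= (2, 2, 3) -> finishes; pool += (3, 1, 1) = (5, 3, 4)
  T_e needs (5, 1, 4) <= (5, 3, 4) -> finishes; pool += (1, 1, 3) = (6, 4, 7)
  T_b needs (6, 4, 6) <= (6, 4, 7) -> finishes; pool += (3, 2, 1) = (9, 6, 8)
  T_f needs (5, 5, 8) <= (9, 6, 8) -> finishes; pool += (3, 0, 0) = (12, 6, 8)


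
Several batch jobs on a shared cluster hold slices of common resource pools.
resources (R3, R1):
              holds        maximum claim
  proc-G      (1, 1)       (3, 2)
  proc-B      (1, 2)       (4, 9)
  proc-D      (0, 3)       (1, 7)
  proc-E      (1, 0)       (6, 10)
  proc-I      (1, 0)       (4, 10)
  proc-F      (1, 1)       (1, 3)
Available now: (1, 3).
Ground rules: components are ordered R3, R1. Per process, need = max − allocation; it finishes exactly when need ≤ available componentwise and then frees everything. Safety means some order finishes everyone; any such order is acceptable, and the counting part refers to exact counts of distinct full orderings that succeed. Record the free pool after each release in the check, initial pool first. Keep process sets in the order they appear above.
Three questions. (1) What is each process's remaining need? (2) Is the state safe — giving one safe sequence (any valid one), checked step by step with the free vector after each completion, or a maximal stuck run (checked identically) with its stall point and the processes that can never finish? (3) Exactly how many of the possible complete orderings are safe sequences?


(1) Outstanding need per process (order R3, R1):
  proc-G: (2, 1)
  proc-B: (3, 7)
  proc-D: (1, 4)
  proc-E: (5, 10)
  proc-I: (3, 10)
  proc-F: (0, 2)
(2) SAFE. One safe sequence: proc-F, proc-G, proc-D, proc-B, proc-I, proc-E.
Key observation: the first exact fit in this order is proc-G — it needs (2, 1) with (2, 4) free, meeting a requested resource to the last unit.
Step-by-step check:
  pool = (1, 3)
  proc-F needs (0, 2) <= (1, 3) -> finishes; pool += (1, 1) = (2, 4)
  proc-G needs (2, 1) <= (2, 4) -> finishes; pool += (1, 1) = (3, 5)
  proc-D needs (1, 4) <= (3, 5) -> finishes; pool += (0, 3) = (3, 8)
  proc-B needs (3, 7) <= (3, 8) -> finishes; pool += (1, 2) = (4, 10)
  proc-I needs (3, 10) <= (4, 10) -> finishes; pool += (1, 0) = (5, 10)
  proc-E needs (5, 10) <= (5, 10) -> finishes; pool += (1, 0) = (6, 10)
(3) The exact count: 2 of the possible complete orderings are safe sequences.


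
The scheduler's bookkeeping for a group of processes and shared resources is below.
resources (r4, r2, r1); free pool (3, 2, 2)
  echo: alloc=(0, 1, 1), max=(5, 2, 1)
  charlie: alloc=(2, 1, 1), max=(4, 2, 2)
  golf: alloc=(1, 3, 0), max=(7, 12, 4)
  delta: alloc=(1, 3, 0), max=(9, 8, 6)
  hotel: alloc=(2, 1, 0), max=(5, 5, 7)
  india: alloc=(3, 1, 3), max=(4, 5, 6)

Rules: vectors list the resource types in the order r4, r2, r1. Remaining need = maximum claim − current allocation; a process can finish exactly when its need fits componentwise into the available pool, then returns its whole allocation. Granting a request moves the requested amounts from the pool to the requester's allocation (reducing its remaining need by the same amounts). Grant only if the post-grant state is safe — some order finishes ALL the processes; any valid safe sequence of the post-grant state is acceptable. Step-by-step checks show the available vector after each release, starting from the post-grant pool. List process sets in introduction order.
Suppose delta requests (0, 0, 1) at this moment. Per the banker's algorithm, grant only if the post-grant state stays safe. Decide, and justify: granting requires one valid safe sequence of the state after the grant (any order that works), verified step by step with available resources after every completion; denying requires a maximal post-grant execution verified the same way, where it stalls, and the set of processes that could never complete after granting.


GRANT — the state after the grant stays safe, e.g. via charlie, echo, india, delta, hotel, golf.
Key observation: even at the reduced pool (3, 2, 1), charlie fits immediately, so safety survives the grant.
Verifying the post-grant state step by step:
  pool = (3, 2, 1)
  run charlie (needs (2, 1, 1), free (3, 2, 1)); after release of (2, 1, 1) the pool is (5, 3, 2)
  run echo (needs (5, 1, 0), free (5, 3, 2)); after release of (0, 1, 1) the pool is (5, 4, 3)
  run india (needs (1, 4, 3), free (5, 4, 3)); after release of (3, 1, 3) the pool is (8, 5, 6)
  run delta (needs (8, 5, 5), free (8, 5, 6)); after release of (1, 3, 1) the pool is (9, 8, 7)
  run hotel (needs (3, 4, 7), free (9, 8, 7)); after release of (2, 1, 0) the pool is (11, 9, 7)
  run golf (needs (6, 9, 4), free (11, 9, 7)); after release of (1, 3, 0) the pool is (12, 12, 7)
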